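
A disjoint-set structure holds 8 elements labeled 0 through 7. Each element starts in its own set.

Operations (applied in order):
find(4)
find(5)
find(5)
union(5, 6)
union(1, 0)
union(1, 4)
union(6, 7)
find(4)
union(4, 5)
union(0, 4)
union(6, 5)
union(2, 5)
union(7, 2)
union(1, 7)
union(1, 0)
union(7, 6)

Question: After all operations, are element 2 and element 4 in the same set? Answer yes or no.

Step 1: find(4) -> no change; set of 4 is {4}
Step 2: find(5) -> no change; set of 5 is {5}
Step 3: find(5) -> no change; set of 5 is {5}
Step 4: union(5, 6) -> merged; set of 5 now {5, 6}
Step 5: union(1, 0) -> merged; set of 1 now {0, 1}
Step 6: union(1, 4) -> merged; set of 1 now {0, 1, 4}
Step 7: union(6, 7) -> merged; set of 6 now {5, 6, 7}
Step 8: find(4) -> no change; set of 4 is {0, 1, 4}
Step 9: union(4, 5) -> merged; set of 4 now {0, 1, 4, 5, 6, 7}
Step 10: union(0, 4) -> already same set; set of 0 now {0, 1, 4, 5, 6, 7}
Step 11: union(6, 5) -> already same set; set of 6 now {0, 1, 4, 5, 6, 7}
Step 12: union(2, 5) -> merged; set of 2 now {0, 1, 2, 4, 5, 6, 7}
Step 13: union(7, 2) -> already same set; set of 7 now {0, 1, 2, 4, 5, 6, 7}
Step 14: union(1, 7) -> already same set; set of 1 now {0, 1, 2, 4, 5, 6, 7}
Step 15: union(1, 0) -> already same set; set of 1 now {0, 1, 2, 4, 5, 6, 7}
Step 16: union(7, 6) -> already same set; set of 7 now {0, 1, 2, 4, 5, 6, 7}
Set of 2: {0, 1, 2, 4, 5, 6, 7}; 4 is a member.

Answer: yes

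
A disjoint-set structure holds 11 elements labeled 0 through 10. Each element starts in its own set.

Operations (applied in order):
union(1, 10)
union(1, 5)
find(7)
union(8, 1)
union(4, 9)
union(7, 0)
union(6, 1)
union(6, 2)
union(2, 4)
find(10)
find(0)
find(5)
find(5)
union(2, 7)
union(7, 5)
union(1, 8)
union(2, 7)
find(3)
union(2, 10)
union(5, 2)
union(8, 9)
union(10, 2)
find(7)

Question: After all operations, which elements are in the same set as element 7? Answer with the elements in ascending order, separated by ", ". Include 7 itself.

Step 1: union(1, 10) -> merged; set of 1 now {1, 10}
Step 2: union(1, 5) -> merged; set of 1 now {1, 5, 10}
Step 3: find(7) -> no change; set of 7 is {7}
Step 4: union(8, 1) -> merged; set of 8 now {1, 5, 8, 10}
Step 5: union(4, 9) -> merged; set of 4 now {4, 9}
Step 6: union(7, 0) -> merged; set of 7 now {0, 7}
Step 7: union(6, 1) -> merged; set of 6 now {1, 5, 6, 8, 10}
Step 8: union(6, 2) -> merged; set of 6 now {1, 2, 5, 6, 8, 10}
Step 9: union(2, 4) -> merged; set of 2 now {1, 2, 4, 5, 6, 8, 9, 10}
Step 10: find(10) -> no change; set of 10 is {1, 2, 4, 5, 6, 8, 9, 10}
Step 11: find(0) -> no change; set of 0 is {0, 7}
Step 12: find(5) -> no change; set of 5 is {1, 2, 4, 5, 6, 8, 9, 10}
Step 13: find(5) -> no change; set of 5 is {1, 2, 4, 5, 6, 8, 9, 10}
Step 14: union(2, 7) -> merged; set of 2 now {0, 1, 2, 4, 5, 6, 7, 8, 9, 10}
Step 15: union(7, 5) -> already same set; set of 7 now {0, 1, 2, 4, 5, 6, 7, 8, 9, 10}
Step 16: union(1, 8) -> already same set; set of 1 now {0, 1, 2, 4, 5, 6, 7, 8, 9, 10}
Step 17: union(2, 7) -> already same set; set of 2 now {0, 1, 2, 4, 5, 6, 7, 8, 9, 10}
Step 18: find(3) -> no change; set of 3 is {3}
Step 19: union(2, 10) -> already same set; set of 2 now {0, 1, 2, 4, 5, 6, 7, 8, 9, 10}
Step 20: union(5, 2) -> already same set; set of 5 now {0, 1, 2, 4, 5, 6, 7, 8, 9, 10}
Step 21: union(8, 9) -> already same set; set of 8 now {0, 1, 2, 4, 5, 6, 7, 8, 9, 10}
Step 22: union(10, 2) -> already same set; set of 10 now {0, 1, 2, 4, 5, 6, 7, 8, 9, 10}
Step 23: find(7) -> no change; set of 7 is {0, 1, 2, 4, 5, 6, 7, 8, 9, 10}
Component of 7: {0, 1, 2, 4, 5, 6, 7, 8, 9, 10}

Answer: 0, 1, 2, 4, 5, 6, 7, 8, 9, 10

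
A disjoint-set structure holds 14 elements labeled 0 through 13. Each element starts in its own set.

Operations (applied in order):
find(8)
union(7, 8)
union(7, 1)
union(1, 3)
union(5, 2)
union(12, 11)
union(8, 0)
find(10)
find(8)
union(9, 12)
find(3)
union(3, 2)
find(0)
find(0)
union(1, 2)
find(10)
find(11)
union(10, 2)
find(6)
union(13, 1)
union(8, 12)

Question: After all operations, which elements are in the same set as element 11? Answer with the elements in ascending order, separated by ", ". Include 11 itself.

Answer: 0, 1, 2, 3, 5, 7, 8, 9, 10, 11, 12, 13

Derivation:
Step 1: find(8) -> no change; set of 8 is {8}
Step 2: union(7, 8) -> merged; set of 7 now {7, 8}
Step 3: union(7, 1) -> merged; set of 7 now {1, 7, 8}
Step 4: union(1, 3) -> merged; set of 1 now {1, 3, 7, 8}
Step 5: union(5, 2) -> merged; set of 5 now {2, 5}
Step 6: union(12, 11) -> merged; set of 12 now {11, 12}
Step 7: union(8, 0) -> merged; set of 8 now {0, 1, 3, 7, 8}
Step 8: find(10) -> no change; set of 10 is {10}
Step 9: find(8) -> no change; set of 8 is {0, 1, 3, 7, 8}
Step 10: union(9, 12) -> merged; set of 9 now {9, 11, 12}
Step 11: find(3) -> no change; set of 3 is {0, 1, 3, 7, 8}
Step 12: union(3, 2) -> merged; set of 3 now {0, 1, 2, 3, 5, 7, 8}
Step 13: find(0) -> no change; set of 0 is {0, 1, 2, 3, 5, 7, 8}
Step 14: find(0) -> no change; set of 0 is {0, 1, 2, 3, 5, 7, 8}
Step 15: union(1, 2) -> already same set; set of 1 now {0, 1, 2, 3, 5, 7, 8}
Step 16: find(10) -> no change; set of 10 is {10}
Step 17: find(11) -> no change; set of 11 is {9, 11, 12}
Step 18: union(10, 2) -> merged; set of 10 now {0, 1, 2, 3, 5, 7, 8, 10}
Step 19: find(6) -> no change; set of 6 is {6}
Step 20: union(13, 1) -> merged; set of 13 now {0, 1, 2, 3, 5, 7, 8, 10, 13}
Step 21: union(8, 12) -> merged; set of 8 now {0, 1, 2, 3, 5, 7, 8, 9, 10, 11, 12, 13}
Component of 11: {0, 1, 2, 3, 5, 7, 8, 9, 10, 11, 12, 13}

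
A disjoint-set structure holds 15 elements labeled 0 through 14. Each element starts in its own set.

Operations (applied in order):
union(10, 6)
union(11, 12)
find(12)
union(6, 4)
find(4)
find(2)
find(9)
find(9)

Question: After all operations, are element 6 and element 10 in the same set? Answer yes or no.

Step 1: union(10, 6) -> merged; set of 10 now {6, 10}
Step 2: union(11, 12) -> merged; set of 11 now {11, 12}
Step 3: find(12) -> no change; set of 12 is {11, 12}
Step 4: union(6, 4) -> merged; set of 6 now {4, 6, 10}
Step 5: find(4) -> no change; set of 4 is {4, 6, 10}
Step 6: find(2) -> no change; set of 2 is {2}
Step 7: find(9) -> no change; set of 9 is {9}
Step 8: find(9) -> no change; set of 9 is {9}
Set of 6: {4, 6, 10}; 10 is a member.

Answer: yes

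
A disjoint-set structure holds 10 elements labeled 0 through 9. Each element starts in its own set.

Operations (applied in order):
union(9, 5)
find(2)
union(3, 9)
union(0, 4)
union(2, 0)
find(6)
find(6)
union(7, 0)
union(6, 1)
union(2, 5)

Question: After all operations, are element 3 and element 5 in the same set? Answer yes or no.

Answer: yes

Derivation:
Step 1: union(9, 5) -> merged; set of 9 now {5, 9}
Step 2: find(2) -> no change; set of 2 is {2}
Step 3: union(3, 9) -> merged; set of 3 now {3, 5, 9}
Step 4: union(0, 4) -> merged; set of 0 now {0, 4}
Step 5: union(2, 0) -> merged; set of 2 now {0, 2, 4}
Step 6: find(6) -> no change; set of 6 is {6}
Step 7: find(6) -> no change; set of 6 is {6}
Step 8: union(7, 0) -> merged; set of 7 now {0, 2, 4, 7}
Step 9: union(6, 1) -> merged; set of 6 now {1, 6}
Step 10: union(2, 5) -> merged; set of 2 now {0, 2, 3, 4, 5, 7, 9}
Set of 3: {0, 2, 3, 4, 5, 7, 9}; 5 is a member.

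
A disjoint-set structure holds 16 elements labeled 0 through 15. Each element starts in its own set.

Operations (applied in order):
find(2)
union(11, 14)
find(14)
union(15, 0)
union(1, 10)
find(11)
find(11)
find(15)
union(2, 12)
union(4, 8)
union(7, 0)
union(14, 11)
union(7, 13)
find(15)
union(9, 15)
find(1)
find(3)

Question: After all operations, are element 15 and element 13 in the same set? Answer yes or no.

Answer: yes

Derivation:
Step 1: find(2) -> no change; set of 2 is {2}
Step 2: union(11, 14) -> merged; set of 11 now {11, 14}
Step 3: find(14) -> no change; set of 14 is {11, 14}
Step 4: union(15, 0) -> merged; set of 15 now {0, 15}
Step 5: union(1, 10) -> merged; set of 1 now {1, 10}
Step 6: find(11) -> no change; set of 11 is {11, 14}
Step 7: find(11) -> no change; set of 11 is {11, 14}
Step 8: find(15) -> no change; set of 15 is {0, 15}
Step 9: union(2, 12) -> merged; set of 2 now {2, 12}
Step 10: union(4, 8) -> merged; set of 4 now {4, 8}
Step 11: union(7, 0) -> merged; set of 7 now {0, 7, 15}
Step 12: union(14, 11) -> already same set; set of 14 now {11, 14}
Step 13: union(7, 13) -> merged; set of 7 now {0, 7, 13, 15}
Step 14: find(15) -> no change; set of 15 is {0, 7, 13, 15}
Step 15: union(9, 15) -> merged; set of 9 now {0, 7, 9, 13, 15}
Step 16: find(1) -> no change; set of 1 is {1, 10}
Step 17: find(3) -> no change; set of 3 is {3}
Set of 15: {0, 7, 9, 13, 15}; 13 is a member.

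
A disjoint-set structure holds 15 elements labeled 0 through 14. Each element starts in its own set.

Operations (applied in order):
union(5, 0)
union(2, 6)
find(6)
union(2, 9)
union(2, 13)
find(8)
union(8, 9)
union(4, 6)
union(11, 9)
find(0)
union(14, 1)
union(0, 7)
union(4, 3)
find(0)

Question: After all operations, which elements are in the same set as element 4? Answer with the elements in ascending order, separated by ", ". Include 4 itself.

Step 1: union(5, 0) -> merged; set of 5 now {0, 5}
Step 2: union(2, 6) -> merged; set of 2 now {2, 6}
Step 3: find(6) -> no change; set of 6 is {2, 6}
Step 4: union(2, 9) -> merged; set of 2 now {2, 6, 9}
Step 5: union(2, 13) -> merged; set of 2 now {2, 6, 9, 13}
Step 6: find(8) -> no change; set of 8 is {8}
Step 7: union(8, 9) -> merged; set of 8 now {2, 6, 8, 9, 13}
Step 8: union(4, 6) -> merged; set of 4 now {2, 4, 6, 8, 9, 13}
Step 9: union(11, 9) -> merged; set of 11 now {2, 4, 6, 8, 9, 11, 13}
Step 10: find(0) -> no change; set of 0 is {0, 5}
Step 11: union(14, 1) -> merged; set of 14 now {1, 14}
Step 12: union(0, 7) -> merged; set of 0 now {0, 5, 7}
Step 13: union(4, 3) -> merged; set of 4 now {2, 3, 4, 6, 8, 9, 11, 13}
Step 14: find(0) -> no change; set of 0 is {0, 5, 7}
Component of 4: {2, 3, 4, 6, 8, 9, 11, 13}

Answer: 2, 3, 4, 6, 8, 9, 11, 13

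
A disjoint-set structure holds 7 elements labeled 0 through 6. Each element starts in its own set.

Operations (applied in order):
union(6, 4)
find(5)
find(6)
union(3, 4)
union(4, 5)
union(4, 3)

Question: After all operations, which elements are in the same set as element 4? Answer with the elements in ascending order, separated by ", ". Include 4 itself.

Step 1: union(6, 4) -> merged; set of 6 now {4, 6}
Step 2: find(5) -> no change; set of 5 is {5}
Step 3: find(6) -> no change; set of 6 is {4, 6}
Step 4: union(3, 4) -> merged; set of 3 now {3, 4, 6}
Step 5: union(4, 5) -> merged; set of 4 now {3, 4, 5, 6}
Step 6: union(4, 3) -> already same set; set of 4 now {3, 4, 5, 6}
Component of 4: {3, 4, 5, 6}

Answer: 3, 4, 5, 6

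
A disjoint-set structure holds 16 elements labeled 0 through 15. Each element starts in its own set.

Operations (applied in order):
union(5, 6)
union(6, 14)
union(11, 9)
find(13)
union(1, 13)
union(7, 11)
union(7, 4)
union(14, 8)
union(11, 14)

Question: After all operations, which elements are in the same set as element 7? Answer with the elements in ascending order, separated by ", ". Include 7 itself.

Answer: 4, 5, 6, 7, 8, 9, 11, 14

Derivation:
Step 1: union(5, 6) -> merged; set of 5 now {5, 6}
Step 2: union(6, 14) -> merged; set of 6 now {5, 6, 14}
Step 3: union(11, 9) -> merged; set of 11 now {9, 11}
Step 4: find(13) -> no change; set of 13 is {13}
Step 5: union(1, 13) -> merged; set of 1 now {1, 13}
Step 6: union(7, 11) -> merged; set of 7 now {7, 9, 11}
Step 7: union(7, 4) -> merged; set of 7 now {4, 7, 9, 11}
Step 8: union(14, 8) -> merged; set of 14 now {5, 6, 8, 14}
Step 9: union(11, 14) -> merged; set of 11 now {4, 5, 6, 7, 8, 9, 11, 14}
Component of 7: {4, 5, 6, 7, 8, 9, 11, 14}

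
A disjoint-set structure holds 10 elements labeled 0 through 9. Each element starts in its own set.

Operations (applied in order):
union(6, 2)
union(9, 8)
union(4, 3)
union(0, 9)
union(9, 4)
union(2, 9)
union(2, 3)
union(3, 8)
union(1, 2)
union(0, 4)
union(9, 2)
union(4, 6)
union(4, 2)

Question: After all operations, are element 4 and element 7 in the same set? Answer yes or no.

Step 1: union(6, 2) -> merged; set of 6 now {2, 6}
Step 2: union(9, 8) -> merged; set of 9 now {8, 9}
Step 3: union(4, 3) -> merged; set of 4 now {3, 4}
Step 4: union(0, 9) -> merged; set of 0 now {0, 8, 9}
Step 5: union(9, 4) -> merged; set of 9 now {0, 3, 4, 8, 9}
Step 6: union(2, 9) -> merged; set of 2 now {0, 2, 3, 4, 6, 8, 9}
Step 7: union(2, 3) -> already same set; set of 2 now {0, 2, 3, 4, 6, 8, 9}
Step 8: union(3, 8) -> already same set; set of 3 now {0, 2, 3, 4, 6, 8, 9}
Step 9: union(1, 2) -> merged; set of 1 now {0, 1, 2, 3, 4, 6, 8, 9}
Step 10: union(0, 4) -> already same set; set of 0 now {0, 1, 2, 3, 4, 6, 8, 9}
Step 11: union(9, 2) -> already same set; set of 9 now {0, 1, 2, 3, 4, 6, 8, 9}
Step 12: union(4, 6) -> already same set; set of 4 now {0, 1, 2, 3, 4, 6, 8, 9}
Step 13: union(4, 2) -> already same set; set of 4 now {0, 1, 2, 3, 4, 6, 8, 9}
Set of 4: {0, 1, 2, 3, 4, 6, 8, 9}; 7 is not a member.

Answer: no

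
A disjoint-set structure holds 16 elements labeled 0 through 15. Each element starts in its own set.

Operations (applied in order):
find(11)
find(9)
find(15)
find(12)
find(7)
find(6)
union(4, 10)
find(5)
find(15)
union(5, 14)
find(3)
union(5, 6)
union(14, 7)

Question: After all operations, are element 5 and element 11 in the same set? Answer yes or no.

Step 1: find(11) -> no change; set of 11 is {11}
Step 2: find(9) -> no change; set of 9 is {9}
Step 3: find(15) -> no change; set of 15 is {15}
Step 4: find(12) -> no change; set of 12 is {12}
Step 5: find(7) -> no change; set of 7 is {7}
Step 6: find(6) -> no change; set of 6 is {6}
Step 7: union(4, 10) -> merged; set of 4 now {4, 10}
Step 8: find(5) -> no change; set of 5 is {5}
Step 9: find(15) -> no change; set of 15 is {15}
Step 10: union(5, 14) -> merged; set of 5 now {5, 14}
Step 11: find(3) -> no change; set of 3 is {3}
Step 12: union(5, 6) -> merged; set of 5 now {5, 6, 14}
Step 13: union(14, 7) -> merged; set of 14 now {5, 6, 7, 14}
Set of 5: {5, 6, 7, 14}; 11 is not a member.

Answer: no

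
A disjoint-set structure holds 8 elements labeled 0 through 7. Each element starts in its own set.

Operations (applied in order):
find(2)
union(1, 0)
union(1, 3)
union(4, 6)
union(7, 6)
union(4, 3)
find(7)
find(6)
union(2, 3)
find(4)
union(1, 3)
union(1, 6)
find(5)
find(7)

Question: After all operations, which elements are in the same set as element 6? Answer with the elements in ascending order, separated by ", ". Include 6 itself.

Step 1: find(2) -> no change; set of 2 is {2}
Step 2: union(1, 0) -> merged; set of 1 now {0, 1}
Step 3: union(1, 3) -> merged; set of 1 now {0, 1, 3}
Step 4: union(4, 6) -> merged; set of 4 now {4, 6}
Step 5: union(7, 6) -> merged; set of 7 now {4, 6, 7}
Step 6: union(4, 3) -> merged; set of 4 now {0, 1, 3, 4, 6, 7}
Step 7: find(7) -> no change; set of 7 is {0, 1, 3, 4, 6, 7}
Step 8: find(6) -> no change; set of 6 is {0, 1, 3, 4, 6, 7}
Step 9: union(2, 3) -> merged; set of 2 now {0, 1, 2, 3, 4, 6, 7}
Step 10: find(4) -> no change; set of 4 is {0, 1, 2, 3, 4, 6, 7}
Step 11: union(1, 3) -> already same set; set of 1 now {0, 1, 2, 3, 4, 6, 7}
Step 12: union(1, 6) -> already same set; set of 1 now {0, 1, 2, 3, 4, 6, 7}
Step 13: find(5) -> no change; set of 5 is {5}
Step 14: find(7) -> no change; set of 7 is {0, 1, 2, 3, 4, 6, 7}
Component of 6: {0, 1, 2, 3, 4, 6, 7}

Answer: 0, 1, 2, 3, 4, 6, 7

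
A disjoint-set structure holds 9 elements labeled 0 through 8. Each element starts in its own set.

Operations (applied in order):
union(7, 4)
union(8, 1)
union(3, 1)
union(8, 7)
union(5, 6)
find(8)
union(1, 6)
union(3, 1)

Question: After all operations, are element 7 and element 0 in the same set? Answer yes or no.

Answer: no

Derivation:
Step 1: union(7, 4) -> merged; set of 7 now {4, 7}
Step 2: union(8, 1) -> merged; set of 8 now {1, 8}
Step 3: union(3, 1) -> merged; set of 3 now {1, 3, 8}
Step 4: union(8, 7) -> merged; set of 8 now {1, 3, 4, 7, 8}
Step 5: union(5, 6) -> merged; set of 5 now {5, 6}
Step 6: find(8) -> no change; set of 8 is {1, 3, 4, 7, 8}
Step 7: union(1, 6) -> merged; set of 1 now {1, 3, 4, 5, 6, 7, 8}
Step 8: union(3, 1) -> already same set; set of 3 now {1, 3, 4, 5, 6, 7, 8}
Set of 7: {1, 3, 4, 5, 6, 7, 8}; 0 is not a member.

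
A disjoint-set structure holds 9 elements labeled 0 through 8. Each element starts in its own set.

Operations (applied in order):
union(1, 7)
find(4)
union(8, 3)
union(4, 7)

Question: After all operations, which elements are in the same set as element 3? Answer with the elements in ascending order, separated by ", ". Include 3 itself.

Answer: 3, 8

Derivation:
Step 1: union(1, 7) -> merged; set of 1 now {1, 7}
Step 2: find(4) -> no change; set of 4 is {4}
Step 3: union(8, 3) -> merged; set of 8 now {3, 8}
Step 4: union(4, 7) -> merged; set of 4 now {1, 4, 7}
Component of 3: {3, 8}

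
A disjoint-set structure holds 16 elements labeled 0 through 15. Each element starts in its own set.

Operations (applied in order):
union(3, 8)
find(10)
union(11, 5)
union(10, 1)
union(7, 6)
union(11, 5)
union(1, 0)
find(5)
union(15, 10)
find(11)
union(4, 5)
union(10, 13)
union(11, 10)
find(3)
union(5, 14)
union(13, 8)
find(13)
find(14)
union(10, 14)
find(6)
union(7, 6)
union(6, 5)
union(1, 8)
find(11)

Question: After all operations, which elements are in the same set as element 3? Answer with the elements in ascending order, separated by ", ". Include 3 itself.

Step 1: union(3, 8) -> merged; set of 3 now {3, 8}
Step 2: find(10) -> no change; set of 10 is {10}
Step 3: union(11, 5) -> merged; set of 11 now {5, 11}
Step 4: union(10, 1) -> merged; set of 10 now {1, 10}
Step 5: union(7, 6) -> merged; set of 7 now {6, 7}
Step 6: union(11, 5) -> already same set; set of 11 now {5, 11}
Step 7: union(1, 0) -> merged; set of 1 now {0, 1, 10}
Step 8: find(5) -> no change; set of 5 is {5, 11}
Step 9: union(15, 10) -> merged; set of 15 now {0, 1, 10, 15}
Step 10: find(11) -> no change; set of 11 is {5, 11}
Step 11: union(4, 5) -> merged; set of 4 now {4, 5, 11}
Step 12: union(10, 13) -> merged; set of 10 now {0, 1, 10, 13, 15}
Step 13: union(11, 10) -> merged; set of 11 now {0, 1, 4, 5, 10, 11, 13, 15}
Step 14: find(3) -> no change; set of 3 is {3, 8}
Step 15: union(5, 14) -> merged; set of 5 now {0, 1, 4, 5, 10, 11, 13, 14, 15}
Step 16: union(13, 8) -> merged; set of 13 now {0, 1, 3, 4, 5, 8, 10, 11, 13, 14, 15}
Step 17: find(13) -> no change; set of 13 is {0, 1, 3, 4, 5, 8, 10, 11, 13, 14, 15}
Step 18: find(14) -> no change; set of 14 is {0, 1, 3, 4, 5, 8, 10, 11, 13, 14, 15}
Step 19: union(10, 14) -> already same set; set of 10 now {0, 1, 3, 4, 5, 8, 10, 11, 13, 14, 15}
Step 20: find(6) -> no change; set of 6 is {6, 7}
Step 21: union(7, 6) -> already same set; set of 7 now {6, 7}
Step 22: union(6, 5) -> merged; set of 6 now {0, 1, 3, 4, 5, 6, 7, 8, 10, 11, 13, 14, 15}
Step 23: union(1, 8) -> already same set; set of 1 now {0, 1, 3, 4, 5, 6, 7, 8, 10, 11, 13, 14, 15}
Step 24: find(11) -> no change; set of 11 is {0, 1, 3, 4, 5, 6, 7, 8, 10, 11, 13, 14, 15}
Component of 3: {0, 1, 3, 4, 5, 6, 7, 8, 10, 11, 13, 14, 15}

Answer: 0, 1, 3, 4, 5, 6, 7, 8, 10, 11, 13, 14, 15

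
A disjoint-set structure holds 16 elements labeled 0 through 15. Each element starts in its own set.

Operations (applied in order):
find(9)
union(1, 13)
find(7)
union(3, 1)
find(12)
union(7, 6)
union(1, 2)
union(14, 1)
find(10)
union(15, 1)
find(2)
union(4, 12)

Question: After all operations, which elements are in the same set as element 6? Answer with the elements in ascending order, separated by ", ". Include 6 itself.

Answer: 6, 7

Derivation:
Step 1: find(9) -> no change; set of 9 is {9}
Step 2: union(1, 13) -> merged; set of 1 now {1, 13}
Step 3: find(7) -> no change; set of 7 is {7}
Step 4: union(3, 1) -> merged; set of 3 now {1, 3, 13}
Step 5: find(12) -> no change; set of 12 is {12}
Step 6: union(7, 6) -> merged; set of 7 now {6, 7}
Step 7: union(1, 2) -> merged; set of 1 now {1, 2, 3, 13}
Step 8: union(14, 1) -> merged; set of 14 now {1, 2, 3, 13, 14}
Step 9: find(10) -> no change; set of 10 is {10}
Step 10: union(15, 1) -> merged; set of 15 now {1, 2, 3, 13, 14, 15}
Step 11: find(2) -> no change; set of 2 is {1, 2, 3, 13, 14, 15}
Step 12: union(4, 12) -> merged; set of 4 now {4, 12}
Component of 6: {6, 7}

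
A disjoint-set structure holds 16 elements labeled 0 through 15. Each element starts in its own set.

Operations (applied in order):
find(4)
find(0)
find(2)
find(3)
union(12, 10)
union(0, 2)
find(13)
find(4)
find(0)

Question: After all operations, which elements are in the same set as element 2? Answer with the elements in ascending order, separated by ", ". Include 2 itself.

Step 1: find(4) -> no change; set of 4 is {4}
Step 2: find(0) -> no change; set of 0 is {0}
Step 3: find(2) -> no change; set of 2 is {2}
Step 4: find(3) -> no change; set of 3 is {3}
Step 5: union(12, 10) -> merged; set of 12 now {10, 12}
Step 6: union(0, 2) -> merged; set of 0 now {0, 2}
Step 7: find(13) -> no change; set of 13 is {13}
Step 8: find(4) -> no change; set of 4 is {4}
Step 9: find(0) -> no change; set of 0 is {0, 2}
Component of 2: {0, 2}

Answer: 0, 2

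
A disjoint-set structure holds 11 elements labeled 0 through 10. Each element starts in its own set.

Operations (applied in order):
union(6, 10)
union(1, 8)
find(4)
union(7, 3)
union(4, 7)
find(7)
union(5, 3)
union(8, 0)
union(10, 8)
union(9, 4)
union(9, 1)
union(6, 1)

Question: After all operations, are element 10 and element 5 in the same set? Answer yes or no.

Step 1: union(6, 10) -> merged; set of 6 now {6, 10}
Step 2: union(1, 8) -> merged; set of 1 now {1, 8}
Step 3: find(4) -> no change; set of 4 is {4}
Step 4: union(7, 3) -> merged; set of 7 now {3, 7}
Step 5: union(4, 7) -> merged; set of 4 now {3, 4, 7}
Step 6: find(7) -> no change; set of 7 is {3, 4, 7}
Step 7: union(5, 3) -> merged; set of 5 now {3, 4, 5, 7}
Step 8: union(8, 0) -> merged; set of 8 now {0, 1, 8}
Step 9: union(10, 8) -> merged; set of 10 now {0, 1, 6, 8, 10}
Step 10: union(9, 4) -> merged; set of 9 now {3, 4, 5, 7, 9}
Step 11: union(9, 1) -> merged; set of 9 now {0, 1, 3, 4, 5, 6, 7, 8, 9, 10}
Step 12: union(6, 1) -> already same set; set of 6 now {0, 1, 3, 4, 5, 6, 7, 8, 9, 10}
Set of 10: {0, 1, 3, 4, 5, 6, 7, 8, 9, 10}; 5 is a member.

Answer: yes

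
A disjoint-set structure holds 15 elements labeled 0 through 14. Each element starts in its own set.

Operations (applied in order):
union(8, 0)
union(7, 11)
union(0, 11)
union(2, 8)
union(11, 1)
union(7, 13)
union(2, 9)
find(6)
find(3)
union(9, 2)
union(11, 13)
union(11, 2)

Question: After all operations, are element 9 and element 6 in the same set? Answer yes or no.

Answer: no

Derivation:
Step 1: union(8, 0) -> merged; set of 8 now {0, 8}
Step 2: union(7, 11) -> merged; set of 7 now {7, 11}
Step 3: union(0, 11) -> merged; set of 0 now {0, 7, 8, 11}
Step 4: union(2, 8) -> merged; set of 2 now {0, 2, 7, 8, 11}
Step 5: union(11, 1) -> merged; set of 11 now {0, 1, 2, 7, 8, 11}
Step 6: union(7, 13) -> merged; set of 7 now {0, 1, 2, 7, 8, 11, 13}
Step 7: union(2, 9) -> merged; set of 2 now {0, 1, 2, 7, 8, 9, 11, 13}
Step 8: find(6) -> no change; set of 6 is {6}
Step 9: find(3) -> no change; set of 3 is {3}
Step 10: union(9, 2) -> already same set; set of 9 now {0, 1, 2, 7, 8, 9, 11, 13}
Step 11: union(11, 13) -> already same set; set of 11 now {0, 1, 2, 7, 8, 9, 11, 13}
Step 12: union(11, 2) -> already same set; set of 11 now {0, 1, 2, 7, 8, 9, 11, 13}
Set of 9: {0, 1, 2, 7, 8, 9, 11, 13}; 6 is not a member.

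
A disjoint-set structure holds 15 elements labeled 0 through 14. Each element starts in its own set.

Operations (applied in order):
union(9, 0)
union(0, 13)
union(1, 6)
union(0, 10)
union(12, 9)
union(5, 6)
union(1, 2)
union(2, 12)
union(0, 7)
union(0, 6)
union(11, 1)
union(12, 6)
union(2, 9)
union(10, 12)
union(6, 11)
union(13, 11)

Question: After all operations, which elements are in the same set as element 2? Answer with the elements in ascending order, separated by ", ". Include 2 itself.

Answer: 0, 1, 2, 5, 6, 7, 9, 10, 11, 12, 13

Derivation:
Step 1: union(9, 0) -> merged; set of 9 now {0, 9}
Step 2: union(0, 13) -> merged; set of 0 now {0, 9, 13}
Step 3: union(1, 6) -> merged; set of 1 now {1, 6}
Step 4: union(0, 10) -> merged; set of 0 now {0, 9, 10, 13}
Step 5: union(12, 9) -> merged; set of 12 now {0, 9, 10, 12, 13}
Step 6: union(5, 6) -> merged; set of 5 now {1, 5, 6}
Step 7: union(1, 2) -> merged; set of 1 now {1, 2, 5, 6}
Step 8: union(2, 12) -> merged; set of 2 now {0, 1, 2, 5, 6, 9, 10, 12, 13}
Step 9: union(0, 7) -> merged; set of 0 now {0, 1, 2, 5, 6, 7, 9, 10, 12, 13}
Step 10: union(0, 6) -> already same set; set of 0 now {0, 1, 2, 5, 6, 7, 9, 10, 12, 13}
Step 11: union(11, 1) -> merged; set of 11 now {0, 1, 2, 5, 6, 7, 9, 10, 11, 12, 13}
Step 12: union(12, 6) -> already same set; set of 12 now {0, 1, 2, 5, 6, 7, 9, 10, 11, 12, 13}
Step 13: union(2, 9) -> already same set; set of 2 now {0, 1, 2, 5, 6, 7, 9, 10, 11, 12, 13}
Step 14: union(10, 12) -> already same set; set of 10 now {0, 1, 2, 5, 6, 7, 9, 10, 11, 12, 13}
Step 15: union(6, 11) -> already same set; set of 6 now {0, 1, 2, 5, 6, 7, 9, 10, 11, 12, 13}
Step 16: union(13, 11) -> already same set; set of 13 now {0, 1, 2, 5, 6, 7, 9, 10, 11, 12, 13}
Component of 2: {0, 1, 2, 5, 6, 7, 9, 10, 11, 12, 13}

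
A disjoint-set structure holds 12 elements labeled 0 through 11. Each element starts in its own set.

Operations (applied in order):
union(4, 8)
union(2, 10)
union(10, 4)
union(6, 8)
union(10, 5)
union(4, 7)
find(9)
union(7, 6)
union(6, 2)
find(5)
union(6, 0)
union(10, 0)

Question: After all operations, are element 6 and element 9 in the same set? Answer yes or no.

Answer: no

Derivation:
Step 1: union(4, 8) -> merged; set of 4 now {4, 8}
Step 2: union(2, 10) -> merged; set of 2 now {2, 10}
Step 3: union(10, 4) -> merged; set of 10 now {2, 4, 8, 10}
Step 4: union(6, 8) -> merged; set of 6 now {2, 4, 6, 8, 10}
Step 5: union(10, 5) -> merged; set of 10 now {2, 4, 5, 6, 8, 10}
Step 6: union(4, 7) -> merged; set of 4 now {2, 4, 5, 6, 7, 8, 10}
Step 7: find(9) -> no change; set of 9 is {9}
Step 8: union(7, 6) -> already same set; set of 7 now {2, 4, 5, 6, 7, 8, 10}
Step 9: union(6, 2) -> already same set; set of 6 now {2, 4, 5, 6, 7, 8, 10}
Step 10: find(5) -> no change; set of 5 is {2, 4, 5, 6, 7, 8, 10}
Step 11: union(6, 0) -> merged; set of 6 now {0, 2, 4, 5, 6, 7, 8, 10}
Step 12: union(10, 0) -> already same set; set of 10 now {0, 2, 4, 5, 6, 7, 8, 10}
Set of 6: {0, 2, 4, 5, 6, 7, 8, 10}; 9 is not a member.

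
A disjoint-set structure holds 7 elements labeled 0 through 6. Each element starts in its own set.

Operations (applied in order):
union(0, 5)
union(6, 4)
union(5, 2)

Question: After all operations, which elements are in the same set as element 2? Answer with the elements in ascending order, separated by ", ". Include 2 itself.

Step 1: union(0, 5) -> merged; set of 0 now {0, 5}
Step 2: union(6, 4) -> merged; set of 6 now {4, 6}
Step 3: union(5, 2) -> merged; set of 5 now {0, 2, 5}
Component of 2: {0, 2, 5}

Answer: 0, 2, 5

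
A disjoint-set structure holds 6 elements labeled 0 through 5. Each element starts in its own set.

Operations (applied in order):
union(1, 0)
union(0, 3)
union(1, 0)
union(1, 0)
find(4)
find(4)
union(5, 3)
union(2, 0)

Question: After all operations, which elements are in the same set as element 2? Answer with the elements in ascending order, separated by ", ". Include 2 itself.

Answer: 0, 1, 2, 3, 5

Derivation:
Step 1: union(1, 0) -> merged; set of 1 now {0, 1}
Step 2: union(0, 3) -> merged; set of 0 now {0, 1, 3}
Step 3: union(1, 0) -> already same set; set of 1 now {0, 1, 3}
Step 4: union(1, 0) -> already same set; set of 1 now {0, 1, 3}
Step 5: find(4) -> no change; set of 4 is {4}
Step 6: find(4) -> no change; set of 4 is {4}
Step 7: union(5, 3) -> merged; set of 5 now {0, 1, 3, 5}
Step 8: union(2, 0) -> merged; set of 2 now {0, 1, 2, 3, 5}
Component of 2: {0, 1, 2, 3, 5}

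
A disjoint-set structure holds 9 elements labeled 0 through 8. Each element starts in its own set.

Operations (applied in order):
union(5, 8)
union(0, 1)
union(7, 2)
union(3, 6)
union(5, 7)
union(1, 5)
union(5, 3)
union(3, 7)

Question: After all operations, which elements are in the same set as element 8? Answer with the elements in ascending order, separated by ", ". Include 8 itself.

Step 1: union(5, 8) -> merged; set of 5 now {5, 8}
Step 2: union(0, 1) -> merged; set of 0 now {0, 1}
Step 3: union(7, 2) -> merged; set of 7 now {2, 7}
Step 4: union(3, 6) -> merged; set of 3 now {3, 6}
Step 5: union(5, 7) -> merged; set of 5 now {2, 5, 7, 8}
Step 6: union(1, 5) -> merged; set of 1 now {0, 1, 2, 5, 7, 8}
Step 7: union(5, 3) -> merged; set of 5 now {0, 1, 2, 3, 5, 6, 7, 8}
Step 8: union(3, 7) -> already same set; set of 3 now {0, 1, 2, 3, 5, 6, 7, 8}
Component of 8: {0, 1, 2, 3, 5, 6, 7, 8}

Answer: 0, 1, 2, 3, 5, 6, 7, 8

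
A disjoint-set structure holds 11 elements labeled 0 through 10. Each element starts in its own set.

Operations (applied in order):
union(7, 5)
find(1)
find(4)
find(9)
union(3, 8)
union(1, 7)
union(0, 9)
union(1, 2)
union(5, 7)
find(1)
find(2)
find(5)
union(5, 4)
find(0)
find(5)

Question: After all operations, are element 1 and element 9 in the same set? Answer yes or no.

Step 1: union(7, 5) -> merged; set of 7 now {5, 7}
Step 2: find(1) -> no change; set of 1 is {1}
Step 3: find(4) -> no change; set of 4 is {4}
Step 4: find(9) -> no change; set of 9 is {9}
Step 5: union(3, 8) -> merged; set of 3 now {3, 8}
Step 6: union(1, 7) -> merged; set of 1 now {1, 5, 7}
Step 7: union(0, 9) -> merged; set of 0 now {0, 9}
Step 8: union(1, 2) -> merged; set of 1 now {1, 2, 5, 7}
Step 9: union(5, 7) -> already same set; set of 5 now {1, 2, 5, 7}
Step 10: find(1) -> no change; set of 1 is {1, 2, 5, 7}
Step 11: find(2) -> no change; set of 2 is {1, 2, 5, 7}
Step 12: find(5) -> no change; set of 5 is {1, 2, 5, 7}
Step 13: union(5, 4) -> merged; set of 5 now {1, 2, 4, 5, 7}
Step 14: find(0) -> no change; set of 0 is {0, 9}
Step 15: find(5) -> no change; set of 5 is {1, 2, 4, 5, 7}
Set of 1: {1, 2, 4, 5, 7}; 9 is not a member.

Answer: no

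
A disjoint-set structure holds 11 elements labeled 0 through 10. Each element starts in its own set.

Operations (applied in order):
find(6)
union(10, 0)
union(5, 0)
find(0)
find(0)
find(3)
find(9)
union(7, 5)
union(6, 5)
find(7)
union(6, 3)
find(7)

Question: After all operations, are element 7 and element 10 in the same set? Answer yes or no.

Step 1: find(6) -> no change; set of 6 is {6}
Step 2: union(10, 0) -> merged; set of 10 now {0, 10}
Step 3: union(5, 0) -> merged; set of 5 now {0, 5, 10}
Step 4: find(0) -> no change; set of 0 is {0, 5, 10}
Step 5: find(0) -> no change; set of 0 is {0, 5, 10}
Step 6: find(3) -> no change; set of 3 is {3}
Step 7: find(9) -> no change; set of 9 is {9}
Step 8: union(7, 5) -> merged; set of 7 now {0, 5, 7, 10}
Step 9: union(6, 5) -> merged; set of 6 now {0, 5, 6, 7, 10}
Step 10: find(7) -> no change; set of 7 is {0, 5, 6, 7, 10}
Step 11: union(6, 3) -> merged; set of 6 now {0, 3, 5, 6, 7, 10}
Step 12: find(7) -> no change; set of 7 is {0, 3, 5, 6, 7, 10}
Set of 7: {0, 3, 5, 6, 7, 10}; 10 is a member.

Answer: yes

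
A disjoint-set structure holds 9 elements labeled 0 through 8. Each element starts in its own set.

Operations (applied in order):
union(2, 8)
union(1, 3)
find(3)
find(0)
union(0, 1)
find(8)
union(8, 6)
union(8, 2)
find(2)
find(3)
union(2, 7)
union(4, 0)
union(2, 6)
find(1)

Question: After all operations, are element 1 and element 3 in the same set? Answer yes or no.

Answer: yes

Derivation:
Step 1: union(2, 8) -> merged; set of 2 now {2, 8}
Step 2: union(1, 3) -> merged; set of 1 now {1, 3}
Step 3: find(3) -> no change; set of 3 is {1, 3}
Step 4: find(0) -> no change; set of 0 is {0}
Step 5: union(0, 1) -> merged; set of 0 now {0, 1, 3}
Step 6: find(8) -> no change; set of 8 is {2, 8}
Step 7: union(8, 6) -> merged; set of 8 now {2, 6, 8}
Step 8: union(8, 2) -> already same set; set of 8 now {2, 6, 8}
Step 9: find(2) -> no change; set of 2 is {2, 6, 8}
Step 10: find(3) -> no change; set of 3 is {0, 1, 3}
Step 11: union(2, 7) -> merged; set of 2 now {2, 6, 7, 8}
Step 12: union(4, 0) -> merged; set of 4 now {0, 1, 3, 4}
Step 13: union(2, 6) -> already same set; set of 2 now {2, 6, 7, 8}
Step 14: find(1) -> no change; set of 1 is {0, 1, 3, 4}
Set of 1: {0, 1, 3, 4}; 3 is a member.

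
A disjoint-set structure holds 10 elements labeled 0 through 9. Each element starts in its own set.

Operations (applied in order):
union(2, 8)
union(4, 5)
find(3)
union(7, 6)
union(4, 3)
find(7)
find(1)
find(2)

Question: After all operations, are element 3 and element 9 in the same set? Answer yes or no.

Step 1: union(2, 8) -> merged; set of 2 now {2, 8}
Step 2: union(4, 5) -> merged; set of 4 now {4, 5}
Step 3: find(3) -> no change; set of 3 is {3}
Step 4: union(7, 6) -> merged; set of 7 now {6, 7}
Step 5: union(4, 3) -> merged; set of 4 now {3, 4, 5}
Step 6: find(7) -> no change; set of 7 is {6, 7}
Step 7: find(1) -> no change; set of 1 is {1}
Step 8: find(2) -> no change; set of 2 is {2, 8}
Set of 3: {3, 4, 5}; 9 is not a member.

Answer: no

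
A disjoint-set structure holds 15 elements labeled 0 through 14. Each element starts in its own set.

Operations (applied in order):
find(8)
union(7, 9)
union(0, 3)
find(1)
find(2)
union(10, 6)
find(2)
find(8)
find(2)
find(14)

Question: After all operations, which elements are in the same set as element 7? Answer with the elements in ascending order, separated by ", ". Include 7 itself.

Answer: 7, 9

Derivation:
Step 1: find(8) -> no change; set of 8 is {8}
Step 2: union(7, 9) -> merged; set of 7 now {7, 9}
Step 3: union(0, 3) -> merged; set of 0 now {0, 3}
Step 4: find(1) -> no change; set of 1 is {1}
Step 5: find(2) -> no change; set of 2 is {2}
Step 6: union(10, 6) -> merged; set of 10 now {6, 10}
Step 7: find(2) -> no change; set of 2 is {2}
Step 8: find(8) -> no change; set of 8 is {8}
Step 9: find(2) -> no change; set of 2 is {2}
Step 10: find(14) -> no change; set of 14 is {14}
Component of 7: {7, 9}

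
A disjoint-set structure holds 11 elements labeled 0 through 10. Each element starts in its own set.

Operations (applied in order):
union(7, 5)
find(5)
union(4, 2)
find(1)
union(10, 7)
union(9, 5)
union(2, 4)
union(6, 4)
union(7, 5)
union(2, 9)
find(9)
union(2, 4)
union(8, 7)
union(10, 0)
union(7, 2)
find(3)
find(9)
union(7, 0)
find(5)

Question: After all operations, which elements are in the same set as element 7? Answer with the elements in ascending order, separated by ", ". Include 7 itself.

Step 1: union(7, 5) -> merged; set of 7 now {5, 7}
Step 2: find(5) -> no change; set of 5 is {5, 7}
Step 3: union(4, 2) -> merged; set of 4 now {2, 4}
Step 4: find(1) -> no change; set of 1 is {1}
Step 5: union(10, 7) -> merged; set of 10 now {5, 7, 10}
Step 6: union(9, 5) -> merged; set of 9 now {5, 7, 9, 10}
Step 7: union(2, 4) -> already same set; set of 2 now {2, 4}
Step 8: union(6, 4) -> merged; set of 6 now {2, 4, 6}
Step 9: union(7, 5) -> already same set; set of 7 now {5, 7, 9, 10}
Step 10: union(2, 9) -> merged; set of 2 now {2, 4, 5, 6, 7, 9, 10}
Step 11: find(9) -> no change; set of 9 is {2, 4, 5, 6, 7, 9, 10}
Step 12: union(2, 4) -> already same set; set of 2 now {2, 4, 5, 6, 7, 9, 10}
Step 13: union(8, 7) -> merged; set of 8 now {2, 4, 5, 6, 7, 8, 9, 10}
Step 14: union(10, 0) -> merged; set of 10 now {0, 2, 4, 5, 6, 7, 8, 9, 10}
Step 15: union(7, 2) -> already same set; set of 7 now {0, 2, 4, 5, 6, 7, 8, 9, 10}
Step 16: find(3) -> no change; set of 3 is {3}
Step 17: find(9) -> no change; set of 9 is {0, 2, 4, 5, 6, 7, 8, 9, 10}
Step 18: union(7, 0) -> already same set; set of 7 now {0, 2, 4, 5, 6, 7, 8, 9, 10}
Step 19: find(5) -> no change; set of 5 is {0, 2, 4, 5, 6, 7, 8, 9, 10}
Component of 7: {0, 2, 4, 5, 6, 7, 8, 9, 10}

Answer: 0, 2, 4, 5, 6, 7, 8, 9, 10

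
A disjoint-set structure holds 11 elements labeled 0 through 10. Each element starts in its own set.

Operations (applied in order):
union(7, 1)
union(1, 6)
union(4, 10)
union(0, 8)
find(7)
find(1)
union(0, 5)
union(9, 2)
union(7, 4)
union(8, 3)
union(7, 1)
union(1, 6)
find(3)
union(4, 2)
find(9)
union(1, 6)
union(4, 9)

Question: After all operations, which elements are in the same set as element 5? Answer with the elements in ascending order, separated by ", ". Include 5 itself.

Answer: 0, 3, 5, 8

Derivation:
Step 1: union(7, 1) -> merged; set of 7 now {1, 7}
Step 2: union(1, 6) -> merged; set of 1 now {1, 6, 7}
Step 3: union(4, 10) -> merged; set of 4 now {4, 10}
Step 4: union(0, 8) -> merged; set of 0 now {0, 8}
Step 5: find(7) -> no change; set of 7 is {1, 6, 7}
Step 6: find(1) -> no change; set of 1 is {1, 6, 7}
Step 7: union(0, 5) -> merged; set of 0 now {0, 5, 8}
Step 8: union(9, 2) -> merged; set of 9 now {2, 9}
Step 9: union(7, 4) -> merged; set of 7 now {1, 4, 6, 7, 10}
Step 10: union(8, 3) -> merged; set of 8 now {0, 3, 5, 8}
Step 11: union(7, 1) -> already same set; set of 7 now {1, 4, 6, 7, 10}
Step 12: union(1, 6) -> already same set; set of 1 now {1, 4, 6, 7, 10}
Step 13: find(3) -> no change; set of 3 is {0, 3, 5, 8}
Step 14: union(4, 2) -> merged; set of 4 now {1, 2, 4, 6, 7, 9, 10}
Step 15: find(9) -> no change; set of 9 is {1, 2, 4, 6, 7, 9, 10}
Step 16: union(1, 6) -> already same set; set of 1 now {1, 2, 4, 6, 7, 9, 10}
Step 17: union(4, 9) -> already same set; set of 4 now {1, 2, 4, 6, 7, 9, 10}
Component of 5: {0, 3, 5, 8}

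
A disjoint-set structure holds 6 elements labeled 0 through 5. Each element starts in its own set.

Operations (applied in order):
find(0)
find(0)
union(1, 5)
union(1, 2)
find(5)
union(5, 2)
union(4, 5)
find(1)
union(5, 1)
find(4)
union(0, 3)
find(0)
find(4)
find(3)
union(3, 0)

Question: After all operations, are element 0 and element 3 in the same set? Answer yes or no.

Answer: yes

Derivation:
Step 1: find(0) -> no change; set of 0 is {0}
Step 2: find(0) -> no change; set of 0 is {0}
Step 3: union(1, 5) -> merged; set of 1 now {1, 5}
Step 4: union(1, 2) -> merged; set of 1 now {1, 2, 5}
Step 5: find(5) -> no change; set of 5 is {1, 2, 5}
Step 6: union(5, 2) -> already same set; set of 5 now {1, 2, 5}
Step 7: union(4, 5) -> merged; set of 4 now {1, 2, 4, 5}
Step 8: find(1) -> no change; set of 1 is {1, 2, 4, 5}
Step 9: union(5, 1) -> already same set; set of 5 now {1, 2, 4, 5}
Step 10: find(4) -> no change; set of 4 is {1, 2, 4, 5}
Step 11: union(0, 3) -> merged; set of 0 now {0, 3}
Step 12: find(0) -> no change; set of 0 is {0, 3}
Step 13: find(4) -> no change; set of 4 is {1, 2, 4, 5}
Step 14: find(3) -> no change; set of 3 is {0, 3}
Step 15: union(3, 0) -> already same set; set of 3 now {0, 3}
Set of 0: {0, 3}; 3 is a member.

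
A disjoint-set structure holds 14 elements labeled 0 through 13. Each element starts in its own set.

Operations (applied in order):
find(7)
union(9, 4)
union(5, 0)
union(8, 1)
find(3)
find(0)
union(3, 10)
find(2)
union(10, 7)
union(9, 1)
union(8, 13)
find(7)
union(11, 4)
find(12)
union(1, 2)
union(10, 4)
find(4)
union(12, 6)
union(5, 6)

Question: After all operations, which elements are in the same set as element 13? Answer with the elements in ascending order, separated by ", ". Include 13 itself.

Step 1: find(7) -> no change; set of 7 is {7}
Step 2: union(9, 4) -> merged; set of 9 now {4, 9}
Step 3: union(5, 0) -> merged; set of 5 now {0, 5}
Step 4: union(8, 1) -> merged; set of 8 now {1, 8}
Step 5: find(3) -> no change; set of 3 is {3}
Step 6: find(0) -> no change; set of 0 is {0, 5}
Step 7: union(3, 10) -> merged; set of 3 now {3, 10}
Step 8: find(2) -> no change; set of 2 is {2}
Step 9: union(10, 7) -> merged; set of 10 now {3, 7, 10}
Step 10: union(9, 1) -> merged; set of 9 now {1, 4, 8, 9}
Step 11: union(8, 13) -> merged; set of 8 now {1, 4, 8, 9, 13}
Step 12: find(7) -> no change; set of 7 is {3, 7, 10}
Step 13: union(11, 4) -> merged; set of 11 now {1, 4, 8, 9, 11, 13}
Step 14: find(12) -> no change; set of 12 is {12}
Step 15: union(1, 2) -> merged; set of 1 now {1, 2, 4, 8, 9, 11, 13}
Step 16: union(10, 4) -> merged; set of 10 now {1, 2, 3, 4, 7, 8, 9, 10, 11, 13}
Step 17: find(4) -> no change; set of 4 is {1, 2, 3, 4, 7, 8, 9, 10, 11, 13}
Step 18: union(12, 6) -> merged; set of 12 now {6, 12}
Step 19: union(5, 6) -> merged; set of 5 now {0, 5, 6, 12}
Component of 13: {1, 2, 3, 4, 7, 8, 9, 10, 11, 13}

Answer: 1, 2, 3, 4, 7, 8, 9, 10, 11, 13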